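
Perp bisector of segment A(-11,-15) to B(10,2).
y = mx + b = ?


Midpoint = (-0.5, -6.5)
Slope of AB = dy/dx = 17/21 = 0.8095
Perp slope = -dx/dy = -21/17 = -1.2353
b = My - (perp slope)*Mx = -6.5 + (21*(-0.5))/17 = -6.5 - 0.6176 = -7.1176

y = -1.2353x - 7.1176


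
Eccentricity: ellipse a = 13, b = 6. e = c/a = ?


c = sqrt(169-36) = sqrt(133) = 11.5326
e = c/a = sqrt(133)/13 = 0.8871

e = 0.8871


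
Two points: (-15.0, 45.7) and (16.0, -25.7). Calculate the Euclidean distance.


dx = 16.0 + 15.0 = 31.0
dy = -25.7 - 45.7 = -71.4
d = sqrt(961.0 + 5097.96) = sqrt(6058.96) = 77.8393

77.8393


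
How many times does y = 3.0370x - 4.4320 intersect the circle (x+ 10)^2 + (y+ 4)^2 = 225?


Substitute y = 3.0370x - 4.4320: (x+ 10)^2 + (3.0370x- 4.4320+ 4)^2 = 225
Expand to Ax^2 + Bx + C = 0, where b-k = -0.432
A = 1+m^2 = 10.223369
B = 2(m(b-k) - h) = 2(3.0370*(-0.432) + 10) = 17.376032
C = h^2 + (b-k)^2 - r^2 = 100 + 0.186624 - 225 = -124.813376
disc = B^2-4AC = 301.9265 + 5104.0528 = 5405.9793
disc > 0

2 intersection points


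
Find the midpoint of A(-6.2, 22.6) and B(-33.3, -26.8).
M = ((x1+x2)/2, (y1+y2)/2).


Mx = (-6.2 - 33.3)/2 = -39.5/2 = -19.7500
My = (22.6 - 26.8)/2 = -4.2/2 = -2.1000

(-19.7500, -2.1000)


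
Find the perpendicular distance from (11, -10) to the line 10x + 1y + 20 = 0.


|10*11 + 1*(-10) + 20| = |120| = 120
sqrt(100 + 1) = sqrt(101) = 10.0499
d = 120/sqrt(101) = 11.9404

11.9404


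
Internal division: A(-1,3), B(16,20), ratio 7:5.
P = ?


Px = (7*16 + 5*(-1))/12 = 107/12 = 8.9167
Py = (7*20 + 5*3)/12 = 155/12 = 12.9167

P = (8.9167, 12.9167)


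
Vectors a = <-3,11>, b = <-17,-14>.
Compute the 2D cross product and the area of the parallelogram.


cross = -3*(-14) - 11*(-17) = 42 + 187 = 229
Parallelogram area = |229| = 229

cross = 229, parallelogram area = 229


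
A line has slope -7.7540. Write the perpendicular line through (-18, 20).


Perpendicular slope = -1/m1 = -1/(-7.7540) = 0.1290
b2 = y0 - m2*x0 = 20 - 18/(-7.7540) = 20 + 2.3214 = 22.3214

y = 0.1290x + 22.3214


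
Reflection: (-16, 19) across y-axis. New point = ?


Reflection rule for y-axis: (-x, y)
(-16, 19) -> (16, 19)

(16, 19)


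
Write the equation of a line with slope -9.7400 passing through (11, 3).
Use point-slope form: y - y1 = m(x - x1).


y - 3 = -9.7400(x - 11)
y = -9.7400x + 3 + 9.7400*11
y = -9.7400x + 110.1400

y = -9.7400x + 110.1400


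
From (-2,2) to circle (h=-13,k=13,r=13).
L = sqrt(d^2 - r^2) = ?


d = sqrt((-2+ 13)^2 + (2-13)^2) = sqrt(121+121) = 15.5563
L = sqrt(242.0000 - 169) = sqrt(73.0000) = 8.5440

8.5440


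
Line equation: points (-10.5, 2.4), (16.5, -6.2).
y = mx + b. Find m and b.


m = (-8.6)/(27.0) = -0.3185
b = y1 - m*x1 = 2.4 - (-8.6*(-10.5))/(27.0) = 2.4 - 3.3444 = -0.9444

y = -0.3185x - 0.9444


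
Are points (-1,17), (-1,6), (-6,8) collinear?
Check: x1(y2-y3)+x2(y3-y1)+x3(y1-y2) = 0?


-1*(6-8) - 1*(8-17) - 6*(17-6)
= 2 + 9 - 66 = -55

No, not collinear (determinant = -55)


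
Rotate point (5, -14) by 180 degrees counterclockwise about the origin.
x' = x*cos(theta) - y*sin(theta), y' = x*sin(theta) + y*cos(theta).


cos(180) = -1, sin(180) = 0
x' = 5*(-1) + 14*0 = -5
y' = 5*0 - 14*(-1) = 14

(-5, 14)


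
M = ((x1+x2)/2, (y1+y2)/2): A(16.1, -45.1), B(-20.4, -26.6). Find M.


Mx = (16.1 - 20.4)/2 = -4.3/2 = -2.1500
My = (-45.1 - 26.6)/2 = -71.7/2 = -35.8500

(-2.1500, -35.8500)


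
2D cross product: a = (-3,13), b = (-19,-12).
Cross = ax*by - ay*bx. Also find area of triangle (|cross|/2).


cross = -3*(-12) - 13*(-19) = 36 + 247 = 283
Triangle area = |283|/2 = 283/2 = 141.5000

cross = 283, triangle area = 141.5000


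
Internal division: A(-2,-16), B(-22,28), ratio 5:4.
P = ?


Px = (5*(-22) + 4*(-2))/9 = -118/9 = -13.1111
Py = (5*28 + 4*(-16))/9 = 76/9 = 8.4444

P = (-13.1111, 8.4444)


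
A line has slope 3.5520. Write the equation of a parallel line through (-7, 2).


Parallel lines have equal slopes.
m2 = 3.5520
b2 = 2 - 3.5520*(-7) = 26.8640

y = 3.5520x + 26.8640


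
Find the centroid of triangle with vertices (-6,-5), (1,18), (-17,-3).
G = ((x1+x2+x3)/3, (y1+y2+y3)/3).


Gx = (-6+1- 17)/3 = -22/3 = -7.3333
Gy = (-5+18- 3)/3 = 10/3 = 3.3333

G = (-7.3333, 3.3333)


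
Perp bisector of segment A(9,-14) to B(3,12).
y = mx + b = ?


Midpoint = (6, -1)
Slope of AB = dy/dx = 26/(-6) = -4.3333
Perp slope = -dx/dy = 6/26 = 0.2308
b = My - (perp slope)*Mx = -1 + (-6*6)/26 = -1 - 1.3846 = -2.3846

y = 0.2308x - 2.3846


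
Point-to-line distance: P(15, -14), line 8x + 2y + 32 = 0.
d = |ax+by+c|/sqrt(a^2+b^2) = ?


|8*15 + 2*(-14) + 32| = |124| = 124
sqrt(64 + 4) = sqrt(68) = 8.2462
d = 124/sqrt(68) = 15.0372

15.0372


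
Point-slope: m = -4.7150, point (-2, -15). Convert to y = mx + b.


y + 15 = -4.7150(x + 2)
y = -4.7150x - 15 + 4.7150*(-2)
y = -4.7150x - 24.4300

y = -4.7150x - 24.4300


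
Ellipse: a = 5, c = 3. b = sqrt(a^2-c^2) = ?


b^2 = 5^2 - (3)^2 = 25 - 9 = 16
b = sqrt(16) = 4

b = 4


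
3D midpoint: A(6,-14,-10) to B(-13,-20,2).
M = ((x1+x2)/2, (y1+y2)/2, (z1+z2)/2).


Mx = (6- 13)/2 = -3.5000
My = (-14- 20)/2 = -17.0000
Mz = (-10+2)/2 = -4.0000

M = (-3.5000, -17.0000, -4.0000)


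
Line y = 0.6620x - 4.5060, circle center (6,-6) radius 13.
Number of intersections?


Substitute y = 0.6620x - 4.5060: (x-6)^2 + (0.6620x- 4.5060+ 6)^2 = 169
Expand to Ax^2 + Bx + C = 0, where b-k = 1.494
A = 1+m^2 = 1.438244
B = 2(m(b-k) - h) = 2(0.6620*1.494 - 6) = -10.021944
C = h^2 + (b-k)^2 - r^2 = 36 + 2.232036 - 169 = -130.767964
disc = B^2-4AC = 100.4394 + 752.3050 = 852.7444
disc > 0

2 intersection points


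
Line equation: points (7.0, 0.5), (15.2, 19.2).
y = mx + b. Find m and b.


m = (18.7)/(8.2) = 2.2805
b = y1 - m*x1 = 0.5 - (18.7*7.0)/(8.2) = 0.5 - 15.9634 = -15.4634

y = 2.2805x - 15.4634


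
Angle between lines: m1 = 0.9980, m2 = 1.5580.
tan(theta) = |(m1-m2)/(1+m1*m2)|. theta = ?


m1-m2 = -0.56
1+m1*m2 = 2.554884
tan(theta) = |-0.56/2.554884| = 0.219188
theta = arctan(|-0.56/2.554884|) = 12.3630 degrees (acute angle)

12.3630 degrees


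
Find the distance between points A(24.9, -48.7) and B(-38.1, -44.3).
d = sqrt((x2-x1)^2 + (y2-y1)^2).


dx = -38.1 - 24.9 = -63.0
dy = -44.3 + 48.7 = 4.4
d = sqrt(3969.0 + 19.36) = sqrt(3988.36) = 63.1535

63.1535


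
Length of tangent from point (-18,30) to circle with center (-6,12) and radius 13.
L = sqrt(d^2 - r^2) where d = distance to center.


d = sqrt((-18+ 6)^2 + (30-12)^2) = sqrt(144+324) = 21.6333
L = sqrt(468.0000 - 169) = sqrt(299.0000) = 17.2916

17.2916


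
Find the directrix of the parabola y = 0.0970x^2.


a = 0.0970
1/(4a) = 2.5773
directrix: y = -2.5773 = -2.5773

y = -2.5773


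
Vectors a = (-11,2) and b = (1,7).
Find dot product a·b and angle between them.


a·b = -11*1 + 2*7 = -11 + 14 = 3
|a| = sqrt(121+4) = 11.1803
|b| = sqrt(1+49) = 7.0711
cos(theta) = 3/(sqrt(125)*sqrt(50)) = 3/sqrt(6250) = 0.037947
theta = arccos(3/sqrt(6250)) = 87.8253 degrees

a·b = 3, theta = 87.8253 deg


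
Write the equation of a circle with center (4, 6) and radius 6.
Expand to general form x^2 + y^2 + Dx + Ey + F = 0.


(x-4)^2 + (y-6)^2 = 6^2
D = -2h = -8, E = -2k = -12
F = h^2+k^2-r^2 = 16+36-36 = 16

x^2 + y^2 - 8x - 12y + 16 = 0


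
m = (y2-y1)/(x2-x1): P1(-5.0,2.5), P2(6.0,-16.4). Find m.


dy = -16.4 - 2.5 = -18.9
dx = 6.0 + 5.0 = 11.0
m = -18.9/11.0 = -1.7182

m = -1.7182


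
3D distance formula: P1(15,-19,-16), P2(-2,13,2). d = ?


dx=-17, dy=32, dz=18
d = sqrt(289+1024+324) = sqrt(1637) = 40.4599

40.4599


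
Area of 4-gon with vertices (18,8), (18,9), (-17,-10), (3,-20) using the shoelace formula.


sum(xi*y_{i+1}) = 18*9 + 18*(-10) - 17*(-20) + 3*8 = 346
sum(yi*x_{i+1}) = 8*18 + 9*(-17) - 10*3 - 20*18 = -399
Area = |346 + 399|/2 = 745/2 = 372.5000

372.5000 sq units


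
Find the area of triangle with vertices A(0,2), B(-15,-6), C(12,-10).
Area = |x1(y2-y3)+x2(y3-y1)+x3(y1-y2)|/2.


0*(-6+ 10) = 0
-15*(-10-2) = 180
12*(2+ 6) = 96
sum = 276
Area = |276|/2 = 138.0000

138.0000 sq units


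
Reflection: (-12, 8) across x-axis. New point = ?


Reflection rule for x-axis: (x, -y)
(-12, 8) -> (-12, -8)

(-12, -8)


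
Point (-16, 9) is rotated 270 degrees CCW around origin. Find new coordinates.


cos(270) = 0, sin(270) = -1
x' = -16*0 - 9*(-1) = 9
y' = -16*(-1) + 9*0 = 16

(9, 16)


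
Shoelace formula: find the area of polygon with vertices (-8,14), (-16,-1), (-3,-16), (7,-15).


sum(xi*y_{i+1}) = -8*(-1) - 16*(-16) - 3*(-15) + 7*14 = 407
sum(yi*x_{i+1}) = 14*(-16) - 1*(-3) - 16*7 - 15*(-8) = -213
Area = |407 + 213|/2 = 620/2 = 310.0000

310.0000 sq units


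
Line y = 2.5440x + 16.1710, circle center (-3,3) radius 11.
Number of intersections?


Substitute y = 2.5440x + 16.1710: (x+ 3)^2 + (2.5440x+16.1710-3)^2 = 121
Expand to Ax^2 + Bx + C = 0, where b-k = 13.171
A = 1+m^2 = 7.471936
B = 2(m(b-k) - h) = 2(2.5440*13.171 + 3) = 73.014048
C = h^2 + (b-k)^2 - r^2 = 9 + 173.475241 - 121 = 61.475241
disc = B^2-4AC = 5331.0512 - 1837.3563 = 3493.6949
disc > 0

2 intersection points


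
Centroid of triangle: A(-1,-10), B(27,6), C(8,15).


Gx = (-1+27+8)/3 = 34/3 = 11.3333
Gy = (-10+6+15)/3 = 11/3 = 3.6667

G = (11.3333, 3.6667)


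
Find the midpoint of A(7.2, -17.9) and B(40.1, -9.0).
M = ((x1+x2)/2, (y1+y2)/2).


Mx = (7.2 + 40.1)/2 = 47.3/2 = 23.6500
My = (-17.9 - 9.0)/2 = -26.9/2 = -13.4500

(23.6500, -13.4500)


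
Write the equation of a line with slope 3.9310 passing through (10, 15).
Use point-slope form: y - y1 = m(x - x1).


y - 15 = 3.9310(x - 10)
y = 3.9310x + 15 - 3.9310*10
y = 3.9310x - 24.3100

y = 3.9310x - 24.3100


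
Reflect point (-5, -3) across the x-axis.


Reflection rule for x-axis: (x, -y)
(-5, -3) -> (-5, 3)

(-5, 3)


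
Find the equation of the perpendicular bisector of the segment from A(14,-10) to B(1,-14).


Midpoint = (7.5, -12)
Slope of AB = dy/dx = -4/(-13) = 0.3077
Perp slope = -dx/dy = -13/4 = -3.2500
b = My - (perp slope)*Mx = -12 + (-13*7.5)/(-4) = -12 + 24.3750 = 12.3750

y = -3.2500x + 12.3750


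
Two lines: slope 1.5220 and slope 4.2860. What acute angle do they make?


m1-m2 = -2.764
1+m1*m2 = 7.523292
tan(theta) = |-2.764/7.523292| = 0.367392
theta = arctan(|-2.764/7.523292|) = 20.1729 degrees (acute angle)

20.1729 degrees


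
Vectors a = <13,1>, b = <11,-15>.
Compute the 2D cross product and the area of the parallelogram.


cross = 13*(-15) - 1*11 = -195 - 11 = -206
Parallelogram area = |-206| = 206

cross = -206, parallelogram area = 206


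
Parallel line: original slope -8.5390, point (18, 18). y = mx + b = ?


Parallel lines have equal slopes.
m2 = -8.5390
b2 = 18 + 8.5390*18 = 171.7020

y = -8.5390x + 171.7020


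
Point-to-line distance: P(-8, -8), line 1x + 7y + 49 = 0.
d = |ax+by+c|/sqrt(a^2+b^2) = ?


|1*(-8) + 7*(-8) + 49| = |-15| = 15
sqrt(1 + 49) = sqrt(50) = 7.0711
d = 15/sqrt(50) = 2.1213

2.1213


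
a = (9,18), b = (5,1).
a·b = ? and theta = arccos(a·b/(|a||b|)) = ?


a·b = 9*5 + 18*1 = 45 + 18 = 63
|a| = sqrt(81+324) = 20.1246
|b| = sqrt(25+1) = 5.0990
cos(theta) = 63/(sqrt(405)*sqrt(26)) = 63/sqrt(10530) = 0.613941
theta = arccos(63/sqrt(10530)) = 52.1250 degrees

a·b = 63, theta = 52.1250 deg


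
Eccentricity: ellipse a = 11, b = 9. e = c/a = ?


c = sqrt(121-81) = sqrt(40) = 6.3246
e = c/a = sqrt(40)/11 = 0.5750

e = 0.5750


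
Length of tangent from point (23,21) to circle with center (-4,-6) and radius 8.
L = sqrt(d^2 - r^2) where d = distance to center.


d = sqrt((23+ 4)^2 + (21+ 6)^2) = sqrt(729+729) = 38.1838
L = sqrt(1458.0000 - 64) = sqrt(1394.0000) = 37.3363

37.3363


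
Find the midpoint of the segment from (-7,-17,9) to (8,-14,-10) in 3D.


Mx = (-7+8)/2 = 0.5000
My = (-17- 14)/2 = -15.5000
Mz = (9- 10)/2 = -0.5000

M = (0.5000, -15.5000, -0.5000)


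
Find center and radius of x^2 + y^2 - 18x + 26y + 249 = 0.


h = -D/2 = 18/2 = 9
k = -E/2 = -26/2 = -13
r^2 = h^2 + k^2 - F = 81 + 169 - 249 = 1
r = 1

Center (9, -13), radius = 1


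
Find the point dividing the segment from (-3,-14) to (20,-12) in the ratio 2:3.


Px = (2*20 + 3*(-3))/5 = 31/5 = 6.2000
Py = (2*(-12) + 3*(-14))/5 = -66/5 = -13.2000

P = (6.2000, -13.2000)


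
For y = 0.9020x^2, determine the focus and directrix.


a = 0.9020
1/(4a) = 0.2772
Focus = (0, 0.2772)
Directrix: y = -0.2772

Focus = (0, 0.2772), Directrix: y = -0.2772


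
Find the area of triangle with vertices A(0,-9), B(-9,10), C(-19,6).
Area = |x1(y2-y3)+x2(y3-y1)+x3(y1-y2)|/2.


0*(10-6) = 0
-9*(6+ 9) = -135
-19*(-9-10) = 361
sum = 226
Area = |226|/2 = 113.0000

113.0000 sq units


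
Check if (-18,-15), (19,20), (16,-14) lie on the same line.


-18*(20+ 14) + 19*(-14+ 15) + 16*(-15-20)
= -612 + 19 - 560 = -1153

No, not collinear (determinant = -1153)


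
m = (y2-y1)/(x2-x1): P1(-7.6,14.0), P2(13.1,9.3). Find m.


dy = 9.3 - 14.0 = -4.7
dx = 13.1 + 7.6 = 20.7
m = -4.7/20.7 = -0.2271

m = -0.2271


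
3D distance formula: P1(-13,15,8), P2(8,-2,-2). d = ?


dx=21, dy=-17, dz=-10
d = sqrt(441+289+100) = sqrt(830) = 28.8097

28.8097


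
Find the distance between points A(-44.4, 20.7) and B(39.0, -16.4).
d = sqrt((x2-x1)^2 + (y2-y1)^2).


dx = 39.0 + 44.4 = 83.4
dy = -16.4 - 20.7 = -37.1
d = sqrt(6955.56 + 1376.41) = sqrt(8331.97) = 91.2796

91.2796


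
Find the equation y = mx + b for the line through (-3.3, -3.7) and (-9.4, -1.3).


m = (2.4)/(-6.1) = -0.3934
b = y1 - m*x1 = -3.7 - (2.4*(-3.3))/(-6.1) = -3.7 - 1.2984 = -4.9984

y = -0.3934x - 4.9984


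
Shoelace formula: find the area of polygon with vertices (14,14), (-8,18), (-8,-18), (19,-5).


sum(xi*y_{i+1}) = 14*18 - 8*(-18) - 8*(-5) + 19*14 = 702
sum(yi*x_{i+1}) = 14*(-8) + 18*(-8) - 18*19 - 5*14 = -668
Area = |702 + 668|/2 = 1370/2 = 685.0000

685.0000 sq units


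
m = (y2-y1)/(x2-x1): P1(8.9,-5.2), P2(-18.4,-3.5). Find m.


dy = -3.5 + 5.2 = 1.7
dx = -18.4 - 8.9 = -27.3
m = 1.7/(-27.3) = -0.0623

m = -0.0623


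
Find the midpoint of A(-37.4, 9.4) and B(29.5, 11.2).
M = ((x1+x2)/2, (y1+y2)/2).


Mx = (-37.4 + 29.5)/2 = -7.9/2 = -3.9500
My = (9.4 + 11.2)/2 = 20.6/2 = 10.3000

(-3.9500, 10.3000)


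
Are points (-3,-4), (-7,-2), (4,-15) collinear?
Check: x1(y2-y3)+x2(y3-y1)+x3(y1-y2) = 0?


-3*(-2+ 15) - 7*(-15+ 4) + 4*(-4+ 2)
= -39 + 77 - 8 = 30

No, not collinear (determinant = 30)


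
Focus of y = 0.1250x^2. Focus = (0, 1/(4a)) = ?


a = 0.1250
4a = 0.5000
focus = (0, 1/0.5000) = (0, 2.0000)

Focus = (0, 2.0000)


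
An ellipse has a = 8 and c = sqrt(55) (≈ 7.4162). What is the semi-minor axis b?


b^2 = 8^2 - (sqrt(55))^2 = 64 - 55 = 9
b = sqrt(9) = 3

b = 3


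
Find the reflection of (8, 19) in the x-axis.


Reflection rule for x-axis: (x, -y)
(8, 19) -> (8, -19)

(8, -19)


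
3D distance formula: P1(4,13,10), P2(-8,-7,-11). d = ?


dx=-12, dy=-20, dz=-21
d = sqrt(144+400+441) = sqrt(985) = 31.3847

31.3847


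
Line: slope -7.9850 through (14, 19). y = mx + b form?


y - 19 = -7.9850(x - 14)
y = -7.9850x + 19 + 7.9850*14
y = -7.9850x + 130.7900

y = -7.9850x + 130.7900


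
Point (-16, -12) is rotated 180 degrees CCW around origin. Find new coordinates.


cos(180) = -1, sin(180) = 0
x' = -16*(-1) + 12*0 = 16
y' = -16*0 - 12*(-1) = 12

(16, 12)


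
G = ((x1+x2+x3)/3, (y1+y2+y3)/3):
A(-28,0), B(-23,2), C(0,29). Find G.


Gx = (-28- 23+0)/3 = -51/3 = -17.0000
Gy = (0+2+29)/3 = 31/3 = 10.3333

G = (-17.0000, 10.3333)


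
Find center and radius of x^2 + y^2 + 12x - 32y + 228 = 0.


h = -D/2 = -12/2 = -6
k = -E/2 = 32/2 = 16
r^2 = h^2 + k^2 - F = 36 + 256 - 228 = 64
r = 8

Center (-6, 16), radius = 8


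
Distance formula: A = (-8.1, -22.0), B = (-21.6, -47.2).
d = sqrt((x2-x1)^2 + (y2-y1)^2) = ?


dx = -21.6 + 8.1 = -13.5
dy = -47.2 + 22.0 = -25.2
d = sqrt(182.25 + 635.04) = sqrt(817.29) = 28.5883

28.5883


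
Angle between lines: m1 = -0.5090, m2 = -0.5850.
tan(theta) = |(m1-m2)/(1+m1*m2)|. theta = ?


m1-m2 = 0.076
1+m1*m2 = 1.297765
tan(theta) = |0.076/1.297765| = 0.058562
theta = arctan(|0.076/1.297765|) = 3.3515 degrees (acute angle)

3.3515 degrees


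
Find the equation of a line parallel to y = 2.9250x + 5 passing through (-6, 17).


Parallel lines have equal slopes.
m2 = 2.9250
b2 = 17 - 2.9250*(-6) = 34.5500

y = 2.9250x + 34.5500


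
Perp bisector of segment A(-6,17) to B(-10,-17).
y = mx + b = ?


Midpoint = (-8, 0)
Slope of AB = dy/dx = -34/(-4) = 8.5000
Perp slope = -dx/dy = -4/34 = -0.1176
b = My - (perp slope)*Mx = 0 + (-4*(-8))/(-34) = 0 - 0.9412 = -0.9412

y = -0.1176x - 0.9412


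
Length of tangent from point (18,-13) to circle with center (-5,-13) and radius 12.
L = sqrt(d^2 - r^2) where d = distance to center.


d = sqrt((18+ 5)^2 + (-13+ 13)^2) = sqrt(529+0) = 23.0000
L = sqrt(529.0000 - 144) = sqrt(385.0000) = 19.6214

19.6214


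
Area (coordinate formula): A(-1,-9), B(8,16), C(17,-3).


-1*(16+ 3) = -19
8*(-3+ 9) = 48
17*(-9-16) = -425
sum = -396
Area = |-396|/2 = 198.0000

198.0000 sq units


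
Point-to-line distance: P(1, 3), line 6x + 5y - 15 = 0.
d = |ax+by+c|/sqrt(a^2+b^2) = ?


|6*1 + 5*3 - 15| = |6| = 6
sqrt(36 + 25) = sqrt(61) = 7.8102
d = 6/sqrt(61) = 0.7682

0.7682


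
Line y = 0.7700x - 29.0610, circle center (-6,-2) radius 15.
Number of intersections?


Substitute y = 0.7700x - 29.0610: (x+ 6)^2 + (0.7700x- 29.0610+ 2)^2 = 225
Expand to Ax^2 + Bx + C = 0, where b-k = -27.061
A = 1+m^2 = 1.5929
B = 2(m(b-k) - h) = 2(0.7700*(-27.061) + 6) = -29.67394
C = h^2 + (b-k)^2 - r^2 = 36 + 732.297721 - 225 = 543.297721
disc = B^2-4AC = 880.5427 - 3461.6758 = -2581.1331
disc < 0

0 intersection points


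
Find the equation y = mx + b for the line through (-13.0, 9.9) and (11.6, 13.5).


m = (3.6)/(24.6) = 0.1463
b = y1 - m*x1 = 9.9 - (3.6*(-13.0))/(24.6) = 9.9 + 1.9024 = 11.8024

y = 0.1463x + 11.8024


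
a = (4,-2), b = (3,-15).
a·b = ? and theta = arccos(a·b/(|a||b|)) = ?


a·b = 4*3 - 2*(-15) = 12 + 30 = 42
|a| = sqrt(16+4) = 4.4721
|b| = sqrt(9+225) = 15.2971
cos(theta) = 42/(sqrt(20)*sqrt(234)) = 42/sqrt(4680) = 0.613941
theta = arccos(42/sqrt(4680)) = 52.1250 degrees

a·b = 42, theta = 52.1250 deg


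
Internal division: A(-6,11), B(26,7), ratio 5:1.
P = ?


Px = (5*26 + 1*(-6))/6 = 124/6 = 20.6667
Py = (5*7 + 1*11)/6 = 46/6 = 7.6667

P = (20.6667, 7.6667)


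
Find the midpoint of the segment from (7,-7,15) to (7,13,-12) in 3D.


Mx = (7+7)/2 = 7.0000
My = (-7+13)/2 = 3.0000
Mz = (15- 12)/2 = 1.5000

M = (7.0000, 3.0000, 1.5000)


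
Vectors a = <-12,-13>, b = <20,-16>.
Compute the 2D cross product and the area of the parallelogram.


cross = -12*(-16) + 13*20 = 192 + 260 = 452
Parallelogram area = |452| = 452

cross = 452, parallelogram area = 452


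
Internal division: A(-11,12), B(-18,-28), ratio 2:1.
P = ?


Px = (2*(-18) + 1*(-11))/3 = -47/3 = -15.6667
Py = (2*(-28) + 1*12)/3 = -44/3 = -14.6667

P = (-15.6667, -14.6667)


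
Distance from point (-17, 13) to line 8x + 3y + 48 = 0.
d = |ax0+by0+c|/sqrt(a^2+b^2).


|8*(-17) + 3*13 + 48| = |-49| = 49
sqrt(64 + 9) = sqrt(73) = 8.5440
d = 49/sqrt(73) = 5.7350

5.7350


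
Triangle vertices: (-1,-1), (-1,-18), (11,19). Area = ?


-1*(-18-19) = 37
-1*(19+ 1) = -20
11*(-1+ 18) = 187
sum = 204
Area = |204|/2 = 102.0000

102.0000 sq units


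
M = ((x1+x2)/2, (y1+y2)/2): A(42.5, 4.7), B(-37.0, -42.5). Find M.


Mx = (42.5 - 37.0)/2 = 5.5/2 = 2.7500
My = (4.7 - 42.5)/2 = -37.8/2 = -18.9000

(2.7500, -18.9000)


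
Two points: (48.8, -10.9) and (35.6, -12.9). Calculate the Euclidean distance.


dx = 35.6 - 48.8 = -13.2
dy = -12.9 + 10.9 = -2.0
d = sqrt(174.24 + 4.0) = sqrt(178.24) = 13.3507

13.3507


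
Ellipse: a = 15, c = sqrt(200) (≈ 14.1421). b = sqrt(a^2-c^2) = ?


b^2 = 15^2 - (sqrt(200))^2 = 225 - 200 = 25
b = sqrt(25) = 5

b = 5


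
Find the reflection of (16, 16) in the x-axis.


Reflection rule for x-axis: (x, -y)
(16, 16) -> (16, -16)

(16, -16)


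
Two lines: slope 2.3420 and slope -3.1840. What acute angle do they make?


m1-m2 = 5.526
1+m1*m2 = -6.456928
tan(theta) = |5.526/(-6.456928)| = 0.855825
theta = arctan(|5.526/(-6.456928)|) = 40.5577 degrees (acute angle)

40.5577 degrees


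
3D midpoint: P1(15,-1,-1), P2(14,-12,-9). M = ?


Mx = (15+14)/2 = 14.5000
My = (-1- 12)/2 = -6.5000
Mz = (-1- 9)/2 = -5.0000

M = (14.5000, -6.5000, -5.0000)


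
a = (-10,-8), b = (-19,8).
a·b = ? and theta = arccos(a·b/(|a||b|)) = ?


a·b = -10*(-19) - 8*8 = 190 - 64 = 126
|a| = sqrt(100+64) = 12.8062
|b| = sqrt(361+64) = 20.6155
cos(theta) = 126/(sqrt(164)*sqrt(425)) = 126/sqrt(69700) = 0.477259
theta = arccos(126/sqrt(69700)) = 61.4935 degrees

a·b = 126, theta = 61.4935 deg


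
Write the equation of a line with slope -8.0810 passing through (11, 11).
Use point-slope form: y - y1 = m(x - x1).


y - 11 = -8.0810(x - 11)
y = -8.0810x + 11 + 8.0810*11
y = -8.0810x + 99.8910

y = -8.0810x + 99.8910


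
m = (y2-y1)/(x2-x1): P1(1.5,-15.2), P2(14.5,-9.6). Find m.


dy = -9.6 + 15.2 = 5.6
dx = 14.5 - 1.5 = 13.0
m = 5.6/13.0 = 0.4308

m = 0.4308


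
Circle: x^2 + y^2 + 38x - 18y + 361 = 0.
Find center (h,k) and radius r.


h = -D/2 = -38/2 = -19
k = -E/2 = 18/2 = 9
r^2 = h^2 + k^2 - F = 361 + 81 - 361 = 81
r = 9

Center (-19, 9), radius = 9


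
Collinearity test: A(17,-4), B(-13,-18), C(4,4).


17*(-18-4) - 13*(4+ 4) + 4*(-4+ 18)
= -374 - 104 + 56 = -422

No, not collinear (determinant = -422)


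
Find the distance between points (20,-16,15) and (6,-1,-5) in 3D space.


dx=-14, dy=15, dz=-20
d = sqrt(196+225+400) = sqrt(821) = 28.6531

28.6531


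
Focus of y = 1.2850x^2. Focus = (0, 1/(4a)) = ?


a = 1.2850
4a = 5.1400
focus = (0, 1/5.1400) = (0, 0.1946)

Focus = (0, 0.1946)


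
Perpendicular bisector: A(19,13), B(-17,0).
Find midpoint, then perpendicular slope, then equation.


Midpoint = (1, 6.5)
Slope of AB = dy/dx = -13/(-36) = 0.3611
Perp slope = -dx/dy = -36/13 = -2.7692
b = My - (perp slope)*Mx = 6.5 + (-36*1)/(-13) = 6.5 + 2.7692 = 9.2692

y = -2.7692x + 9.2692


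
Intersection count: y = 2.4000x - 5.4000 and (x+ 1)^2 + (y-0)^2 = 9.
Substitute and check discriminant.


Substitute y = 2.4000x - 5.4000: (x+ 1)^2 + (2.4000x- 5.4000-0)^2 = 9
Expand to Ax^2 + Bx + C = 0, where b-k = -5.4
A = 1+m^2 = 6.76
B = 2(m(b-k) - h) = 2(2.4000*(-5.4) + 1) = -23.92
C = h^2 + (b-k)^2 - r^2 = 1 + 29.16 - 9 = 21.16
disc = B^2-4AC = 572.1664 - 572.1664 = 0
disc = 0

1 intersection point (tangent)


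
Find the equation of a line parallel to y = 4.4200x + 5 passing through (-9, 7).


Parallel lines have equal slopes.
m2 = 4.4200
b2 = 7 - 4.4200*(-9) = 46.7800

y = 4.4200x + 46.7800


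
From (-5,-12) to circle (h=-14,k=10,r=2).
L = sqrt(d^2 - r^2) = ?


d = sqrt((-5+ 14)^2 + (-12-10)^2) = sqrt(81+484) = 23.7697
L = sqrt(565.0000 - 4) = sqrt(561.0000) = 23.6854

23.6854


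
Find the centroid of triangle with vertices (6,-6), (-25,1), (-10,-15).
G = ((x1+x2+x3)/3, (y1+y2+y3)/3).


Gx = (6- 25- 10)/3 = -29/3 = -9.6667
Gy = (-6+1- 15)/3 = -20/3 = -6.6667

G = (-9.6667, -6.6667)


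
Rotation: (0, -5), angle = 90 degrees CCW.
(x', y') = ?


cos(90) = 0, sin(90) = 1
x' = 0*0 + 5*1 = 5
y' = 0*1 - 5*0 = 0

(5, 0)


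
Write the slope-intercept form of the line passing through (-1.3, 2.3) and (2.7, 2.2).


m = (-0.1)/(4.0) = -0.0250
b = y1 - m*x1 = 2.3 - (-0.1*(-1.3))/(4.0) = 2.3 - 0.0325 = 2.2675

y = -0.0250x + 2.2675


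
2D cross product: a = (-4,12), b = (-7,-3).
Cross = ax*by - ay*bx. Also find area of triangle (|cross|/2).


cross = -4*(-3) - 12*(-7) = 12 + 84 = 96
Triangle area = |96|/2 = 96/2 = 48.0000

cross = 96, triangle area = 48.0000


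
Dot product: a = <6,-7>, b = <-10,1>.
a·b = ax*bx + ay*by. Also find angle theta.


a·b = 6*(-10) - 7*1 = -60 - 7 = -67
|a| = sqrt(36+49) = 9.2195
|b| = sqrt(100+1) = 10.0499
cos(theta) = -67/(sqrt(85)*sqrt(101)) = -67/sqrt(8585) = -0.723110
theta = arccos(-67/sqrt(8585)) = 136.3119 degrees

a·b = -67, theta = 136.3119 deg


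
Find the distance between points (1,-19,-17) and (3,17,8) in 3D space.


dx=2, dy=36, dz=25
d = sqrt(4+1296+625) = sqrt(1925) = 43.8748

43.8748


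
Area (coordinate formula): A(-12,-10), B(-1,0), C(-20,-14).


-12*(0+ 14) = -168
-1*(-14+ 10) = 4
-20*(-10-0) = 200
sum = 36
Area = |36|/2 = 18.0000

18.0000 sq units


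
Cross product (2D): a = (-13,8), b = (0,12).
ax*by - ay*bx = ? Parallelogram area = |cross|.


cross = -13*12 - 8*0 = -156 - 0 = -156
Parallelogram area = |-156| = 156

cross = -156, parallelogram area = 156


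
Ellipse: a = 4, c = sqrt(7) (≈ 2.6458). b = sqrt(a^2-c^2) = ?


b^2 = 4^2 - (sqrt(7))^2 = 16 - 7 = 9
b = sqrt(9) = 3

b = 3


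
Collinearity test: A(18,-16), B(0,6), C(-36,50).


18*(6-50) + 0*(50+ 16) - 36*(-16-6)
= -792 + 0 + 792 = 0

Yes, collinear (determinant = 0)


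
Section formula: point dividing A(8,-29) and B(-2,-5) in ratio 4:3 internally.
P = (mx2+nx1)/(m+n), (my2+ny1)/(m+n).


Px = (4*(-2) + 3*8)/7 = 16/7 = 2.2857
Py = (4*(-5) + 3*(-29))/7 = -107/7 = -15.2857

P = (2.2857, -15.2857)


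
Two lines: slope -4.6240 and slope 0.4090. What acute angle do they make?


m1-m2 = -5.033
1+m1*m2 = -0.891216
tan(theta) = |-5.033/(-0.891216)| = 5.647340
theta = arctan(|-5.033/(-0.891216)|) = 79.9585 degrees (acute angle)

79.9585 degrees


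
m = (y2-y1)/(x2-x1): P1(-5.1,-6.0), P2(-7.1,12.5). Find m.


dy = 12.5 + 6.0 = 18.5
dx = -7.1 + 5.1 = -2.0
m = 18.5/(-2.0) = -9.2500

m = -9.2500


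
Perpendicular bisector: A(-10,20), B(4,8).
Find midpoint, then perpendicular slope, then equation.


Midpoint = (-3, 14)
Slope of AB = dy/dx = -12/14 = -0.8571
Perp slope = -dx/dy = 14/12 = 1.1667
b = My - (perp slope)*Mx = 14 + (14*(-3))/(-12) = 14 + 3.5000 = 17.5000

y = 1.1667x + 17.5000


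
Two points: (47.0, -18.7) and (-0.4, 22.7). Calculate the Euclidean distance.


dx = -0.4 - 47.0 = -47.4
dy = 22.7 + 18.7 = 41.4
d = sqrt(2246.76 + 1713.96) = sqrt(3960.72) = 62.9343

62.9343


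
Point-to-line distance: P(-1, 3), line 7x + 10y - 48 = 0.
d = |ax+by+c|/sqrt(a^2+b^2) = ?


|7*(-1) + 10*3 - 48| = |-25| = 25
sqrt(49 + 100) = sqrt(149) = 12.2066
d = 25/sqrt(149) = 2.0481

2.0481


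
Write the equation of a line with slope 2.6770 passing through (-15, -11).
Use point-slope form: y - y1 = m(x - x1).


y + 11 = 2.6770(x + 15)
y = 2.6770x - 11 - 2.6770*(-15)
y = 2.6770x + 29.1550

y = 2.6770x + 29.1550


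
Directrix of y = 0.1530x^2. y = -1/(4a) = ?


a = 0.1530
1/(4a) = 1.6340
directrix: y = -1.6340 = -1.6340

y = -1.6340


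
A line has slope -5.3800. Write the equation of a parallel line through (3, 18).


Parallel lines have equal slopes.
m2 = -5.3800
b2 = 18 + 5.3800*3 = 34.1400

y = -5.3800x + 34.1400


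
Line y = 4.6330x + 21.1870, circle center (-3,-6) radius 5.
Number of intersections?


Substitute y = 4.6330x + 21.1870: (x+ 3)^2 + (4.6330x+21.1870+ 6)^2 = 25
Expand to Ax^2 + Bx + C = 0, where b-k = 27.187
A = 1+m^2 = 22.464689
B = 2(m(b-k) - h) = 2(4.6330*27.187 + 3) = 257.914742
C = h^2 + (b-k)^2 - r^2 = 9 + 739.132969 - 25 = 723.132969
disc = B^2-4AC = 66520.0141 - 64979.8290 = 1540.1851
disc > 0

2 intersection points


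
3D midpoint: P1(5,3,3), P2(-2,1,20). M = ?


Mx = (5- 2)/2 = 1.5000
My = (3+1)/2 = 2.0000
Mz = (3+20)/2 = 11.5000

M = (1.5000, 2.0000, 11.5000)


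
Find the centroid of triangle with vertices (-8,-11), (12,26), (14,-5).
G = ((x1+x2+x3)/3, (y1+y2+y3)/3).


Gx = (-8+12+14)/3 = 18/3 = 6.0000
Gy = (-11+26- 5)/3 = 10/3 = 3.3333

G = (6.0000, 3.3333)


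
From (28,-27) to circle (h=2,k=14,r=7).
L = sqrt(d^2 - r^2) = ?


d = sqrt((28-2)^2 + (-27-14)^2) = sqrt(676+1681) = 48.5489
L = sqrt(2357.0000 - 49) = sqrt(2308.0000) = 48.0416

48.0416


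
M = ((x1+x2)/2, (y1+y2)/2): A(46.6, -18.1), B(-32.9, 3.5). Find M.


Mx = (46.6 - 32.9)/2 = 13.7/2 = 6.8500
My = (-18.1 + 3.5)/2 = -14.6/2 = -7.3000

(6.8500, -7.3000)


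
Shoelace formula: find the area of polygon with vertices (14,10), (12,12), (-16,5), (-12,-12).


sum(xi*y_{i+1}) = 14*12 + 12*5 - 16*(-12) - 12*10 = 300
sum(yi*x_{i+1}) = 10*12 + 12*(-16) + 5*(-12) - 12*14 = -300
Area = |300 + 300|/2 = 600/2 = 300.0000

300.0000 sq units


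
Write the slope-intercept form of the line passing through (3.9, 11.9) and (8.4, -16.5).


m = (-28.4)/(4.5) = -6.3111
b = y1 - m*x1 = 11.9 - (-28.4*3.9)/(4.5) = 11.9 + 24.6133 = 36.5133

y = -6.3111x + 36.5133


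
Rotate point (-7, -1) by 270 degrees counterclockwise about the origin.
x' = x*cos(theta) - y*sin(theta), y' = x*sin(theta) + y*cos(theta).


cos(270) = 0, sin(270) = -1
x' = -7*0 + 1*(-1) = -1
y' = -7*(-1) - 1*0 = 7

(-1, 7)


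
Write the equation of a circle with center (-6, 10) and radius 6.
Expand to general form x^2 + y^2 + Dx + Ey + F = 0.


(x+ 6)^2 + (y-10)^2 = 6^2
D = -2h = 12, E = -2k = -20
F = h^2+k^2-r^2 = 36+100-36 = 100

x^2 + y^2 + 12x - 20y + 100 = 0


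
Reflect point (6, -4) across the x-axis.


Reflection rule for x-axis: (x, -y)
(6, -4) -> (6, 4)

(6, 4)


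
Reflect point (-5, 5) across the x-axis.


Reflection rule for x-axis: (x, -y)
(-5, 5) -> (-5, -5)

(-5, -5)


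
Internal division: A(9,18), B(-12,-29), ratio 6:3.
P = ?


Px = (6*(-12) + 3*9)/9 = -45/9 = -5.0000
Py = (6*(-29) + 3*18)/9 = -120/9 = -13.3333

P = (-5.0000, -13.3333)


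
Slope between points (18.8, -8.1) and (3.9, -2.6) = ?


dy = -2.6 + 8.1 = 5.5
dx = 3.9 - 18.8 = -14.9
m = 5.5/(-14.9) = -0.3691

m = -0.3691


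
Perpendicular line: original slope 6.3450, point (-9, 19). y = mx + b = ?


Perpendicular slope = -1/m1 = -1/6.3450 = -0.1576
b2 = y0 - m2*x0 = 19 - 9/6.3450 = 19 - 1.4184 = 17.5816

y = -0.1576x + 17.5816


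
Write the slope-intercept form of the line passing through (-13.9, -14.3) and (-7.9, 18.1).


m = (32.4)/(6.0) = 5.4000
b = y1 - m*x1 = -14.3 - (32.4*(-13.9))/(6.0) = -14.3 + 75.0600 = 60.7600

y = 5.4000x + 60.7600


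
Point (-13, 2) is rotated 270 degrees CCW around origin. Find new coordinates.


cos(270) = 0, sin(270) = -1
x' = -13*0 - 2*(-1) = 2
y' = -13*(-1) + 2*0 = 13

(2, 13)


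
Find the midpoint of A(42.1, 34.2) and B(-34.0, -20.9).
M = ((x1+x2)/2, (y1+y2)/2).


Mx = (42.1 - 34.0)/2 = 8.1/2 = 4.0500
My = (34.2 - 20.9)/2 = 13.3/2 = 6.6500

(4.0500, 6.6500)


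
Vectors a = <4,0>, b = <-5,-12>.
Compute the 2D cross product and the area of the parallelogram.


cross = 4*(-12) - 0*(-5) = -48 - 0 = -48
Parallelogram area = |-48| = 48

cross = -48, parallelogram area = 48


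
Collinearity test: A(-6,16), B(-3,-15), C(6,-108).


-6*(-15+ 108) - 3*(-108-16) + 6*(16+ 15)
= -558 + 372 + 186 = 0

Yes, collinear (determinant = 0)


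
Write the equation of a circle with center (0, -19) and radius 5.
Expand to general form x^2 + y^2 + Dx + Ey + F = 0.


(x-0)^2 + (y+ 19)^2 = 5^2
D = -2h = 0, E = -2k = 38
F = h^2+k^2-r^2 = 0+361-25 = 336

x^2 + y^2 + 38y + 336 = 0


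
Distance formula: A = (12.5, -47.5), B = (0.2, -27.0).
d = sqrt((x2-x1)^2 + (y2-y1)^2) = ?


dx = 0.2 - 12.5 = -12.3
dy = -27.0 + 47.5 = 20.5
d = sqrt(151.29 + 420.25) = sqrt(571.54) = 23.9069

23.9069


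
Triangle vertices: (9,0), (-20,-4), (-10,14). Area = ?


9*(-4-14) = -162
-20*(14-0) = -280
-10*(0+ 4) = -40
sum = -482
Area = |-482|/2 = 241.0000

241.0000 sq units


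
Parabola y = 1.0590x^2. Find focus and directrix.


a = 1.0590
1/(4a) = 0.2361
Focus = (0, 0.2361)
Directrix: y = -0.2361

Focus = (0, 0.2361), Directrix: y = -0.2361


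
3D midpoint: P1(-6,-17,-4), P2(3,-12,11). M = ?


Mx = (-6+3)/2 = -1.5000
My = (-17- 12)/2 = -14.5000
Mz = (-4+11)/2 = 3.5000

M = (-1.5000, -14.5000, 3.5000)


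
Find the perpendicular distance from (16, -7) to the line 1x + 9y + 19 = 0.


|1*16 + 9*(-7) + 19| = |-28| = 28
sqrt(1 + 81) = sqrt(82) = 9.0554
d = 28/sqrt(82) = 3.0921

3.0921


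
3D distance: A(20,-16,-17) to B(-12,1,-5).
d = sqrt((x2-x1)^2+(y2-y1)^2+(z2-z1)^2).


dx=-32, dy=17, dz=12
d = sqrt(1024+289+144) = sqrt(1457) = 38.1707

38.1707


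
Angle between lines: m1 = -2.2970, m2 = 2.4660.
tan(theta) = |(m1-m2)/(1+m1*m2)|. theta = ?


m1-m2 = -4.763
1+m1*m2 = -4.664402
tan(theta) = |-4.763/(-4.664402)| = 1.021138
theta = arctan(|-4.763/(-4.664402)|) = 45.5992 degrees (acute angle)

45.5992 degrees


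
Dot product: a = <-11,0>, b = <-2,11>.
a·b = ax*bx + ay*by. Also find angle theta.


a·b = -11*(-2) + 0*11 = 22 + 0 = 22
|a| = sqrt(121+0) = 11.0000
|b| = sqrt(4+121) = 11.1803
cos(theta) = 22/(sqrt(121)*sqrt(125)) = 22/sqrt(15125) = 0.178885
theta = arccos(22/sqrt(15125)) = 79.6952 degrees

a·b = 22, theta = 79.6952 deg


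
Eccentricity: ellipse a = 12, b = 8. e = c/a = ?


c = sqrt(144-64) = sqrt(80) = 8.9443
e = c/a = sqrt(80)/12 = 0.7454

e = 0.7454


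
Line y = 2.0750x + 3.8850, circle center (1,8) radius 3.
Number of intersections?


Substitute y = 2.0750x + 3.8850: (x-1)^2 + (2.0750x+3.8850-8)^2 = 9
Expand to Ax^2 + Bx + C = 0, where b-k = -4.115
A = 1+m^2 = 5.305625
B = 2(m(b-k) - h) = 2(2.0750*(-4.115) - 1) = -19.07725
C = h^2 + (b-k)^2 - r^2 = 1 + 16.933225 - 9 = 8.933225
disc = B^2-4AC = 363.9415 - 189.5854 = 174.3561
disc > 0

2 intersection points


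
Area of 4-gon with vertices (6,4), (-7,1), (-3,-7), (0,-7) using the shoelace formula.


sum(xi*y_{i+1}) = 6*1 - 7*(-7) - 3*(-7) + 0*4 = 76
sum(yi*x_{i+1}) = 4*(-7) + 1*(-3) - 7*0 - 7*6 = -73
Area = |76 + 73|/2 = 149/2 = 74.5000

74.5000 sq units


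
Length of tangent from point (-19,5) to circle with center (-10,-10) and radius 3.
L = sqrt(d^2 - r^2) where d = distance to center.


d = sqrt((-19+ 10)^2 + (5+ 10)^2) = sqrt(81+225) = 17.4929
L = sqrt(306.0000 - 9) = sqrt(297.0000) = 17.2337

17.2337


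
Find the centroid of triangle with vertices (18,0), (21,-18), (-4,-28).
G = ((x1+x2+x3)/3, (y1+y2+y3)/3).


Gx = (18+21- 4)/3 = 35/3 = 11.6667
Gy = (0- 18- 28)/3 = -46/3 = -15.3333

G = (11.6667, -15.3333)


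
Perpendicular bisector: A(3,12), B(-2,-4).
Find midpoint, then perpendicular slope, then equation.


Midpoint = (0.5, 4)
Slope of AB = dy/dx = -16/(-5) = 3.2000
Perp slope = -dx/dy = -5/16 = -0.3125
b = My - (perp slope)*Mx = 4 + (-5*0.5)/(-16) = 4 + 0.1562 = 4.1562

y = -0.3125x + 4.1562


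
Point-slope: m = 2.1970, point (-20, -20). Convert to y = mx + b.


y + 20 = 2.1970(x + 20)
y = 2.1970x - 20 - 2.1970*(-20)
y = 2.1970x + 23.9400

y = 2.1970x + 23.9400


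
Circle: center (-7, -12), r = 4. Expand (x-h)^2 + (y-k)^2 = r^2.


(x+ 7)^2 + (y+ 12)^2 = 4^2
D = -2h = 14, E = -2k = 24
F = h^2+k^2-r^2 = 49+144-16 = 177

x^2 + y^2 + 14x + 24y + 177 = 0


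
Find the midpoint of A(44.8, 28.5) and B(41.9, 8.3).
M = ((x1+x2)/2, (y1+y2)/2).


Mx = (44.8 + 41.9)/2 = 86.7/2 = 43.3500
My = (28.5 + 8.3)/2 = 36.8/2 = 18.4000

(43.3500, 18.4000)


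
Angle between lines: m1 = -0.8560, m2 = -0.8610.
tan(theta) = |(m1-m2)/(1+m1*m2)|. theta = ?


m1-m2 = 0.005
1+m1*m2 = 1.737016
tan(theta) = |0.005/1.737016| = 0.002878
theta = arctan(|0.005/1.737016|) = 0.1649 degrees (acute angle)

0.1649 degrees


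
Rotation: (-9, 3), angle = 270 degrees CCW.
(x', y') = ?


cos(270) = 0, sin(270) = -1
x' = -9*0 - 3*(-1) = 3
y' = -9*(-1) + 3*0 = 9

(3, 9)


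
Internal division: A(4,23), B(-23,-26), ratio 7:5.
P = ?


Px = (7*(-23) + 5*4)/12 = -141/12 = -11.7500
Py = (7*(-26) + 5*23)/12 = -67/12 = -5.5833

P = (-11.7500, -5.5833)


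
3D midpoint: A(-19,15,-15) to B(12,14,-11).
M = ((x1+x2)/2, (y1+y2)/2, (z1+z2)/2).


Mx = (-19+12)/2 = -3.5000
My = (15+14)/2 = 14.5000
Mz = (-15- 11)/2 = -13.0000

M = (-3.5000, 14.5000, -13.0000)


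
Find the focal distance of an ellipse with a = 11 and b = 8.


c^2 = 11^2 - 8^2 = 121 - 64 = 57
c = sqrt(57) = 7.5498

c = 7.5498


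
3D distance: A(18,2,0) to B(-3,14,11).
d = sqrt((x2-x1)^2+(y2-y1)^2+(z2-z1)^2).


dx=-21, dy=12, dz=11
d = sqrt(441+144+121) = sqrt(706) = 26.5707

26.5707


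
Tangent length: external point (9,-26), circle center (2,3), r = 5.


d = sqrt((9-2)^2 + (-26-3)^2) = sqrt(49+841) = 29.8329
L = sqrt(890.0000 - 25) = sqrt(865.0000) = 29.4109

29.4109


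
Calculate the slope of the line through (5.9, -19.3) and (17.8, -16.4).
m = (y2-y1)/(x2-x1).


dy = -16.4 + 19.3 = 2.9
dx = 17.8 - 5.9 = 11.9
m = 2.9/11.9 = 0.2437

m = 0.2437


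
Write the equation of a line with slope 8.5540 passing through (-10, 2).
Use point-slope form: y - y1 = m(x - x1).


y - 2 = 8.5540(x + 10)
y = 8.5540x + 2 - 8.5540*(-10)
y = 8.5540x + 87.5400

y = 8.5540x + 87.5400


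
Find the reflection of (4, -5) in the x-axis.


Reflection rule for x-axis: (x, -y)
(4, -5) -> (4, 5)

(4, 5)


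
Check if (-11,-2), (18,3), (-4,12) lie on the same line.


-11*(3-12) + 18*(12+ 2) - 4*(-2-3)
= 99 + 252 + 20 = 371

No, not collinear (determinant = 371)


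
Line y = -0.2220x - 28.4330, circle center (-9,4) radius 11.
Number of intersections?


Substitute y = -0.2220x - 28.4330: (x+ 9)^2 + (-0.2220x- 28.4330-4)^2 = 121
Expand to Ax^2 + Bx + C = 0, where b-k = -32.433
A = 1+m^2 = 1.049284
B = 2(m(b-k) - h) = 2(-0.2220*(-32.433) + 9) = 32.400252
C = h^2 + (b-k)^2 - r^2 = 81 + 1051.899489 - 121 = 1011.899489
disc = B^2-4AC = 1049.7763 - 4247.0798 = -3197.3035
disc < 0

0 intersection points


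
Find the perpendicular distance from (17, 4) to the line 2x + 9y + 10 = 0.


|2*17 + 9*4 + 10| = |80| = 80
sqrt(4 + 81) = sqrt(85) = 9.2195
d = 80/sqrt(85) = 8.6772

8.6772


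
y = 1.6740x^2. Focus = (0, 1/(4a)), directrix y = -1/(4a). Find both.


a = 1.6740
1/(4a) = 0.1493
Focus = (0, 0.1493)
Directrix: y = -0.1493

Focus = (0, 0.1493), Directrix: y = -0.1493


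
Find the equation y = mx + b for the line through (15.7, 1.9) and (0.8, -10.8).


m = (-12.7)/(-14.9) = 0.8523
b = y1 - m*x1 = 1.9 - (-12.7*15.7)/(-14.9) = 1.9 - 13.3819 = -11.4819

y = 0.8523x - 11.4819


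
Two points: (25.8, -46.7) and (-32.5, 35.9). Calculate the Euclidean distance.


dx = -32.5 - 25.8 = -58.3
dy = 35.9 + 46.7 = 82.6
d = sqrt(3398.89 + 6822.76) = sqrt(10221.65) = 101.1022

101.1022


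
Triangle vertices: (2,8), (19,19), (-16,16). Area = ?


2*(19-16) = 6
19*(16-8) = 152
-16*(8-19) = 176
sum = 334
Area = |334|/2 = 167.0000

167.0000 sq units


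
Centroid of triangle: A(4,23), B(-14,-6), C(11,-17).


Gx = (4- 14+11)/3 = 1/3 = 0.3333
Gy = (23- 6- 17)/3 = 0/3 = 0

G = (0.3333, 0)


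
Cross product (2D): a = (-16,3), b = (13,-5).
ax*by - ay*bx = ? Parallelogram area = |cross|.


cross = -16*(-5) - 3*13 = 80 - 39 = 41
Parallelogram area = |41| = 41

cross = 41, parallelogram area = 41


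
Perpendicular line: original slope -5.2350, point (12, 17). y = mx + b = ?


Perpendicular slope = -1/m1 = -1/(-5.2350) = 0.1910
b2 = y0 - m2*x0 = 17 + 12/(-5.2350) = 17 - 2.2923 = 14.7077

y = 0.1910x + 14.7077


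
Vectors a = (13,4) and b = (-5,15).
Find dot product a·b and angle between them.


a·b = 13*(-5) + 4*15 = -65 + 60 = -5
|a| = sqrt(169+16) = 13.6015
|b| = sqrt(25+225) = 15.8114
cos(theta) = -5/(sqrt(185)*sqrt(250)) = -5/sqrt(46250) = -0.023250
theta = arccos(-5/sqrt(46250)) = 91.3322 degrees

a·b = -5, theta = 91.3322 deg


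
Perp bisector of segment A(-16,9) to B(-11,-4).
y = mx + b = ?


Midpoint = (-13.5, 2.5)
Slope of AB = dy/dx = -13/5 = -2.6000
Perp slope = -dx/dy = 5/13 = 0.3846
b = My - (perp slope)*Mx = 2.5 + (5*(-13.5))/(-13) = 2.5 + 5.1923 = 7.6923

y = 0.3846x + 7.6923
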